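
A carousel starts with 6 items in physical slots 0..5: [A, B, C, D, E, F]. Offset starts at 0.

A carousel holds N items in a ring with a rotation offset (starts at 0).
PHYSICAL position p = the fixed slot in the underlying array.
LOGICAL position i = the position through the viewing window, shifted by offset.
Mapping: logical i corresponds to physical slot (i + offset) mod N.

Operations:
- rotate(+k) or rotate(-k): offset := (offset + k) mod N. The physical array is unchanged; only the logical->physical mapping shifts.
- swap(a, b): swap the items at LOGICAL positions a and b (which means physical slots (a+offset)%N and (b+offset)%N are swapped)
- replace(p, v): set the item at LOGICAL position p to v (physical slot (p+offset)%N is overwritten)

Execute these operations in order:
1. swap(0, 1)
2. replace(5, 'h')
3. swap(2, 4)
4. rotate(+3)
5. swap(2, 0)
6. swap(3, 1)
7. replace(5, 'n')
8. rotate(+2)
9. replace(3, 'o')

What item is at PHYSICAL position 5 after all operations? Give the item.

Answer: D

Derivation:
After op 1 (swap(0, 1)): offset=0, physical=[B,A,C,D,E,F], logical=[B,A,C,D,E,F]
After op 2 (replace(5, 'h')): offset=0, physical=[B,A,C,D,E,h], logical=[B,A,C,D,E,h]
After op 3 (swap(2, 4)): offset=0, physical=[B,A,E,D,C,h], logical=[B,A,E,D,C,h]
After op 4 (rotate(+3)): offset=3, physical=[B,A,E,D,C,h], logical=[D,C,h,B,A,E]
After op 5 (swap(2, 0)): offset=3, physical=[B,A,E,h,C,D], logical=[h,C,D,B,A,E]
After op 6 (swap(3, 1)): offset=3, physical=[C,A,E,h,B,D], logical=[h,B,D,C,A,E]
After op 7 (replace(5, 'n')): offset=3, physical=[C,A,n,h,B,D], logical=[h,B,D,C,A,n]
After op 8 (rotate(+2)): offset=5, physical=[C,A,n,h,B,D], logical=[D,C,A,n,h,B]
After op 9 (replace(3, 'o')): offset=5, physical=[C,A,o,h,B,D], logical=[D,C,A,o,h,B]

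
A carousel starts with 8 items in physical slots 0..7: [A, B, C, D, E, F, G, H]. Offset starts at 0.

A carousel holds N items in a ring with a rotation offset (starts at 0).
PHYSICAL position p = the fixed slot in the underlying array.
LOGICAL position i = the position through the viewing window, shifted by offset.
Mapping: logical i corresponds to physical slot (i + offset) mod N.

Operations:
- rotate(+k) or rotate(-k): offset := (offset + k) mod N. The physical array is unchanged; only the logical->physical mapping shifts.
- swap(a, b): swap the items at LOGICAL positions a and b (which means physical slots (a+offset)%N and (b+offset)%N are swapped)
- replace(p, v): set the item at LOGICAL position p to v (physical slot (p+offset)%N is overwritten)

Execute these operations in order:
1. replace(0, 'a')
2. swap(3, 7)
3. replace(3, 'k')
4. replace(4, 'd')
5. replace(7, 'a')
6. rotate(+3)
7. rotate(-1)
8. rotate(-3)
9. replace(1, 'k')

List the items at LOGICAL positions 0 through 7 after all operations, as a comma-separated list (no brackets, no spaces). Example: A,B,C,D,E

Answer: a,k,B,C,k,d,F,G

Derivation:
After op 1 (replace(0, 'a')): offset=0, physical=[a,B,C,D,E,F,G,H], logical=[a,B,C,D,E,F,G,H]
After op 2 (swap(3, 7)): offset=0, physical=[a,B,C,H,E,F,G,D], logical=[a,B,C,H,E,F,G,D]
After op 3 (replace(3, 'k')): offset=0, physical=[a,B,C,k,E,F,G,D], logical=[a,B,C,k,E,F,G,D]
After op 4 (replace(4, 'd')): offset=0, physical=[a,B,C,k,d,F,G,D], logical=[a,B,C,k,d,F,G,D]
After op 5 (replace(7, 'a')): offset=0, physical=[a,B,C,k,d,F,G,a], logical=[a,B,C,k,d,F,G,a]
After op 6 (rotate(+3)): offset=3, physical=[a,B,C,k,d,F,G,a], logical=[k,d,F,G,a,a,B,C]
After op 7 (rotate(-1)): offset=2, physical=[a,B,C,k,d,F,G,a], logical=[C,k,d,F,G,a,a,B]
After op 8 (rotate(-3)): offset=7, physical=[a,B,C,k,d,F,G,a], logical=[a,a,B,C,k,d,F,G]
After op 9 (replace(1, 'k')): offset=7, physical=[k,B,C,k,d,F,G,a], logical=[a,k,B,C,k,d,F,G]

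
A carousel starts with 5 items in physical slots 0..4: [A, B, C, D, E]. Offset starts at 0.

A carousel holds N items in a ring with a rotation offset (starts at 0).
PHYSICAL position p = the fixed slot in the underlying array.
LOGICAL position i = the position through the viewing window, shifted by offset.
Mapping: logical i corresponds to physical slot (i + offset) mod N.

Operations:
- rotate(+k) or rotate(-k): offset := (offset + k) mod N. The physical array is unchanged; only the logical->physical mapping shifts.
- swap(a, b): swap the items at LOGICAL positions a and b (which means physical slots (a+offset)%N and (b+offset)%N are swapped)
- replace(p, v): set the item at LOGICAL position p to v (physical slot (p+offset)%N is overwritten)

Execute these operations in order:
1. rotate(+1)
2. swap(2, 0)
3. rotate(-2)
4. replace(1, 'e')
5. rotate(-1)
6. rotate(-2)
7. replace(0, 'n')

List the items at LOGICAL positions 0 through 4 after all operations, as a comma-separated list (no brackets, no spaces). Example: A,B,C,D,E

Answer: n,C,B,E,e

Derivation:
After op 1 (rotate(+1)): offset=1, physical=[A,B,C,D,E], logical=[B,C,D,E,A]
After op 2 (swap(2, 0)): offset=1, physical=[A,D,C,B,E], logical=[D,C,B,E,A]
After op 3 (rotate(-2)): offset=4, physical=[A,D,C,B,E], logical=[E,A,D,C,B]
After op 4 (replace(1, 'e')): offset=4, physical=[e,D,C,B,E], logical=[E,e,D,C,B]
After op 5 (rotate(-1)): offset=3, physical=[e,D,C,B,E], logical=[B,E,e,D,C]
After op 6 (rotate(-2)): offset=1, physical=[e,D,C,B,E], logical=[D,C,B,E,e]
After op 7 (replace(0, 'n')): offset=1, physical=[e,n,C,B,E], logical=[n,C,B,E,e]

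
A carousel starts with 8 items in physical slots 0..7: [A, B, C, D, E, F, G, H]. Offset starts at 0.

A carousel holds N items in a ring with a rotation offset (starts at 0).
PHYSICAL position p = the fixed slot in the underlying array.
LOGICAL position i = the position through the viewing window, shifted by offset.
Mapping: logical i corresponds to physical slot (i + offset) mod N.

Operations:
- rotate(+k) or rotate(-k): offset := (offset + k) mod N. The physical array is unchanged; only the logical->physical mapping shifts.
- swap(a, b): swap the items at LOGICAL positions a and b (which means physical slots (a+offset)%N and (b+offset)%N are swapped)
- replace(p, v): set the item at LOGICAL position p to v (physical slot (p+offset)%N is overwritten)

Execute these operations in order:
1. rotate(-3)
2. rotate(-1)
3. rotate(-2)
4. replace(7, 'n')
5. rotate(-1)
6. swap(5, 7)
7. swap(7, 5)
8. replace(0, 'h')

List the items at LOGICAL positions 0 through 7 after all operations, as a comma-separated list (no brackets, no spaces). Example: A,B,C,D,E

Answer: h,C,D,E,F,G,H,A

Derivation:
After op 1 (rotate(-3)): offset=5, physical=[A,B,C,D,E,F,G,H], logical=[F,G,H,A,B,C,D,E]
After op 2 (rotate(-1)): offset=4, physical=[A,B,C,D,E,F,G,H], logical=[E,F,G,H,A,B,C,D]
After op 3 (rotate(-2)): offset=2, physical=[A,B,C,D,E,F,G,H], logical=[C,D,E,F,G,H,A,B]
After op 4 (replace(7, 'n')): offset=2, physical=[A,n,C,D,E,F,G,H], logical=[C,D,E,F,G,H,A,n]
After op 5 (rotate(-1)): offset=1, physical=[A,n,C,D,E,F,G,H], logical=[n,C,D,E,F,G,H,A]
After op 6 (swap(5, 7)): offset=1, physical=[G,n,C,D,E,F,A,H], logical=[n,C,D,E,F,A,H,G]
After op 7 (swap(7, 5)): offset=1, physical=[A,n,C,D,E,F,G,H], logical=[n,C,D,E,F,G,H,A]
After op 8 (replace(0, 'h')): offset=1, physical=[A,h,C,D,E,F,G,H], logical=[h,C,D,E,F,G,H,A]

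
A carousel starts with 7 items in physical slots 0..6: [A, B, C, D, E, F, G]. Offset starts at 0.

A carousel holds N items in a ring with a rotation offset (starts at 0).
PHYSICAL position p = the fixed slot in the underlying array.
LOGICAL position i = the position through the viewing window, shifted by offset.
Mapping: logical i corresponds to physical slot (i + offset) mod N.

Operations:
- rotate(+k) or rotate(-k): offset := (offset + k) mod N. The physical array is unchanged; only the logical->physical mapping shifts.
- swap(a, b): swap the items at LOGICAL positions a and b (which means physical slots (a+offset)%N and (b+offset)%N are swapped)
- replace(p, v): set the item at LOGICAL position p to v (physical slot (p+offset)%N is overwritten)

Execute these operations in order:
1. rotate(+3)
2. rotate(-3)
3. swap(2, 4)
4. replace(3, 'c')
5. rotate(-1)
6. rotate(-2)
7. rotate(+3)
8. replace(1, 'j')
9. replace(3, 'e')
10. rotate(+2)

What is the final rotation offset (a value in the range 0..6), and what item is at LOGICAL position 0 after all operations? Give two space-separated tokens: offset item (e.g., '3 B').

After op 1 (rotate(+3)): offset=3, physical=[A,B,C,D,E,F,G], logical=[D,E,F,G,A,B,C]
After op 2 (rotate(-3)): offset=0, physical=[A,B,C,D,E,F,G], logical=[A,B,C,D,E,F,G]
After op 3 (swap(2, 4)): offset=0, physical=[A,B,E,D,C,F,G], logical=[A,B,E,D,C,F,G]
After op 4 (replace(3, 'c')): offset=0, physical=[A,B,E,c,C,F,G], logical=[A,B,E,c,C,F,G]
After op 5 (rotate(-1)): offset=6, physical=[A,B,E,c,C,F,G], logical=[G,A,B,E,c,C,F]
After op 6 (rotate(-2)): offset=4, physical=[A,B,E,c,C,F,G], logical=[C,F,G,A,B,E,c]
After op 7 (rotate(+3)): offset=0, physical=[A,B,E,c,C,F,G], logical=[A,B,E,c,C,F,G]
After op 8 (replace(1, 'j')): offset=0, physical=[A,j,E,c,C,F,G], logical=[A,j,E,c,C,F,G]
After op 9 (replace(3, 'e')): offset=0, physical=[A,j,E,e,C,F,G], logical=[A,j,E,e,C,F,G]
After op 10 (rotate(+2)): offset=2, physical=[A,j,E,e,C,F,G], logical=[E,e,C,F,G,A,j]

Answer: 2 E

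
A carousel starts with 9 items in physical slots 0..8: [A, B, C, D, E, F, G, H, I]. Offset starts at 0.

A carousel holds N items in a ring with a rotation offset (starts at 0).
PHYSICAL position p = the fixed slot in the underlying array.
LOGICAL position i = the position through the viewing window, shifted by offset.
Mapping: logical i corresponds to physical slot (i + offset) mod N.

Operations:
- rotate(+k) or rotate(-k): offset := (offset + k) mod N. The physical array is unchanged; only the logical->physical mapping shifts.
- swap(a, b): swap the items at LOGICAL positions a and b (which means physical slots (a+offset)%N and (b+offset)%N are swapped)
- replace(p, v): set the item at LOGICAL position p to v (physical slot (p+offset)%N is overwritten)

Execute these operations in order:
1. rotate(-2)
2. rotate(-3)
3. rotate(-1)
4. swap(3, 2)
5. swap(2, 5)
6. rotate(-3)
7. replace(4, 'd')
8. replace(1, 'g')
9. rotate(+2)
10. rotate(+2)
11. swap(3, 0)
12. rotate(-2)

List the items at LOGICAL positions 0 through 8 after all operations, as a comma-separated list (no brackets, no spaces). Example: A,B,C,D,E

Answer: C,D,H,I,F,d,G,A,g

Derivation:
After op 1 (rotate(-2)): offset=7, physical=[A,B,C,D,E,F,G,H,I], logical=[H,I,A,B,C,D,E,F,G]
After op 2 (rotate(-3)): offset=4, physical=[A,B,C,D,E,F,G,H,I], logical=[E,F,G,H,I,A,B,C,D]
After op 3 (rotate(-1)): offset=3, physical=[A,B,C,D,E,F,G,H,I], logical=[D,E,F,G,H,I,A,B,C]
After op 4 (swap(3, 2)): offset=3, physical=[A,B,C,D,E,G,F,H,I], logical=[D,E,G,F,H,I,A,B,C]
After op 5 (swap(2, 5)): offset=3, physical=[A,B,C,D,E,I,F,H,G], logical=[D,E,I,F,H,G,A,B,C]
After op 6 (rotate(-3)): offset=0, physical=[A,B,C,D,E,I,F,H,G], logical=[A,B,C,D,E,I,F,H,G]
After op 7 (replace(4, 'd')): offset=0, physical=[A,B,C,D,d,I,F,H,G], logical=[A,B,C,D,d,I,F,H,G]
After op 8 (replace(1, 'g')): offset=0, physical=[A,g,C,D,d,I,F,H,G], logical=[A,g,C,D,d,I,F,H,G]
After op 9 (rotate(+2)): offset=2, physical=[A,g,C,D,d,I,F,H,G], logical=[C,D,d,I,F,H,G,A,g]
After op 10 (rotate(+2)): offset=4, physical=[A,g,C,D,d,I,F,H,G], logical=[d,I,F,H,G,A,g,C,D]
After op 11 (swap(3, 0)): offset=4, physical=[A,g,C,D,H,I,F,d,G], logical=[H,I,F,d,G,A,g,C,D]
After op 12 (rotate(-2)): offset=2, physical=[A,g,C,D,H,I,F,d,G], logical=[C,D,H,I,F,d,G,A,g]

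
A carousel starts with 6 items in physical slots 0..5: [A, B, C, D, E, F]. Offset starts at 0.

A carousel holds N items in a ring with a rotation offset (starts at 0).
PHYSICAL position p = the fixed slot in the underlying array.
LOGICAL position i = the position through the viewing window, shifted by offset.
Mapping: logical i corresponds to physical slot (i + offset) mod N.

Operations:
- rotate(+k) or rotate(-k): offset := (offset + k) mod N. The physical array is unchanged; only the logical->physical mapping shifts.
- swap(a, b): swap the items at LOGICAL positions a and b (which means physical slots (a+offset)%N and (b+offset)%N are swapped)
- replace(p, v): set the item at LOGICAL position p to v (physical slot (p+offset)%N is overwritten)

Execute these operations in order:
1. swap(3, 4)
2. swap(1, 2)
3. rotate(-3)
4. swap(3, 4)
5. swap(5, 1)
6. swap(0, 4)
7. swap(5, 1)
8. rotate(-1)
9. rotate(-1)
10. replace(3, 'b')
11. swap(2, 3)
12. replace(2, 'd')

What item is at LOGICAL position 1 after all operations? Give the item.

After op 1 (swap(3, 4)): offset=0, physical=[A,B,C,E,D,F], logical=[A,B,C,E,D,F]
After op 2 (swap(1, 2)): offset=0, physical=[A,C,B,E,D,F], logical=[A,C,B,E,D,F]
After op 3 (rotate(-3)): offset=3, physical=[A,C,B,E,D,F], logical=[E,D,F,A,C,B]
After op 4 (swap(3, 4)): offset=3, physical=[C,A,B,E,D,F], logical=[E,D,F,C,A,B]
After op 5 (swap(5, 1)): offset=3, physical=[C,A,D,E,B,F], logical=[E,B,F,C,A,D]
After op 6 (swap(0, 4)): offset=3, physical=[C,E,D,A,B,F], logical=[A,B,F,C,E,D]
After op 7 (swap(5, 1)): offset=3, physical=[C,E,B,A,D,F], logical=[A,D,F,C,E,B]
After op 8 (rotate(-1)): offset=2, physical=[C,E,B,A,D,F], logical=[B,A,D,F,C,E]
After op 9 (rotate(-1)): offset=1, physical=[C,E,B,A,D,F], logical=[E,B,A,D,F,C]
After op 10 (replace(3, 'b')): offset=1, physical=[C,E,B,A,b,F], logical=[E,B,A,b,F,C]
After op 11 (swap(2, 3)): offset=1, physical=[C,E,B,b,A,F], logical=[E,B,b,A,F,C]
After op 12 (replace(2, 'd')): offset=1, physical=[C,E,B,d,A,F], logical=[E,B,d,A,F,C]

Answer: B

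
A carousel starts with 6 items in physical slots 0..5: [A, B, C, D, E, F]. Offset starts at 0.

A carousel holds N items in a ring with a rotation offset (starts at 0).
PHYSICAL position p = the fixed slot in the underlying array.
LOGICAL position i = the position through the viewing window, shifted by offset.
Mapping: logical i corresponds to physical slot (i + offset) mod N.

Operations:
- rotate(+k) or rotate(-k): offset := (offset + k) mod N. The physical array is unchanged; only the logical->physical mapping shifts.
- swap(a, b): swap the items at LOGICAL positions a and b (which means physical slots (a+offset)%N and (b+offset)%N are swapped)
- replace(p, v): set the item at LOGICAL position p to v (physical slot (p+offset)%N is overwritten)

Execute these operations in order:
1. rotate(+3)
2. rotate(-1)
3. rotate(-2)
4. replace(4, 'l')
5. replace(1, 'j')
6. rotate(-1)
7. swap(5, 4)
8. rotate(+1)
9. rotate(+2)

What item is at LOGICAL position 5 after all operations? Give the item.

After op 1 (rotate(+3)): offset=3, physical=[A,B,C,D,E,F], logical=[D,E,F,A,B,C]
After op 2 (rotate(-1)): offset=2, physical=[A,B,C,D,E,F], logical=[C,D,E,F,A,B]
After op 3 (rotate(-2)): offset=0, physical=[A,B,C,D,E,F], logical=[A,B,C,D,E,F]
After op 4 (replace(4, 'l')): offset=0, physical=[A,B,C,D,l,F], logical=[A,B,C,D,l,F]
After op 5 (replace(1, 'j')): offset=0, physical=[A,j,C,D,l,F], logical=[A,j,C,D,l,F]
After op 6 (rotate(-1)): offset=5, physical=[A,j,C,D,l,F], logical=[F,A,j,C,D,l]
After op 7 (swap(5, 4)): offset=5, physical=[A,j,C,l,D,F], logical=[F,A,j,C,l,D]
After op 8 (rotate(+1)): offset=0, physical=[A,j,C,l,D,F], logical=[A,j,C,l,D,F]
After op 9 (rotate(+2)): offset=2, physical=[A,j,C,l,D,F], logical=[C,l,D,F,A,j]

Answer: j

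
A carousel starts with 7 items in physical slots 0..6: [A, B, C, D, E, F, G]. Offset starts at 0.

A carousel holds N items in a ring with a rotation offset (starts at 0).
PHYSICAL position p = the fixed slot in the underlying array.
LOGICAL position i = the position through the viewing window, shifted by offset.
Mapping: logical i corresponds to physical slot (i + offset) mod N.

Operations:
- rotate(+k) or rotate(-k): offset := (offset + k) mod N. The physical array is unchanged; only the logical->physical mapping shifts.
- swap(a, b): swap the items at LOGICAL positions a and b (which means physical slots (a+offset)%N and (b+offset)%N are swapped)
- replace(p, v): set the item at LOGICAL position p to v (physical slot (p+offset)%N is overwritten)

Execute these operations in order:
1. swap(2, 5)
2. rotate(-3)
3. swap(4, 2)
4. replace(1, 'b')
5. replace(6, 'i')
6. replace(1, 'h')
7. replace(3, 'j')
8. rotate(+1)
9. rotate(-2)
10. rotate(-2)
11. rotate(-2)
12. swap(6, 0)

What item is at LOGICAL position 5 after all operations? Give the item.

Answer: E

Derivation:
After op 1 (swap(2, 5)): offset=0, physical=[A,B,F,D,E,C,G], logical=[A,B,F,D,E,C,G]
After op 2 (rotate(-3)): offset=4, physical=[A,B,F,D,E,C,G], logical=[E,C,G,A,B,F,D]
After op 3 (swap(4, 2)): offset=4, physical=[A,G,F,D,E,C,B], logical=[E,C,B,A,G,F,D]
After op 4 (replace(1, 'b')): offset=4, physical=[A,G,F,D,E,b,B], logical=[E,b,B,A,G,F,D]
After op 5 (replace(6, 'i')): offset=4, physical=[A,G,F,i,E,b,B], logical=[E,b,B,A,G,F,i]
After op 6 (replace(1, 'h')): offset=4, physical=[A,G,F,i,E,h,B], logical=[E,h,B,A,G,F,i]
After op 7 (replace(3, 'j')): offset=4, physical=[j,G,F,i,E,h,B], logical=[E,h,B,j,G,F,i]
After op 8 (rotate(+1)): offset=5, physical=[j,G,F,i,E,h,B], logical=[h,B,j,G,F,i,E]
After op 9 (rotate(-2)): offset=3, physical=[j,G,F,i,E,h,B], logical=[i,E,h,B,j,G,F]
After op 10 (rotate(-2)): offset=1, physical=[j,G,F,i,E,h,B], logical=[G,F,i,E,h,B,j]
After op 11 (rotate(-2)): offset=6, physical=[j,G,F,i,E,h,B], logical=[B,j,G,F,i,E,h]
After op 12 (swap(6, 0)): offset=6, physical=[j,G,F,i,E,B,h], logical=[h,j,G,F,i,E,B]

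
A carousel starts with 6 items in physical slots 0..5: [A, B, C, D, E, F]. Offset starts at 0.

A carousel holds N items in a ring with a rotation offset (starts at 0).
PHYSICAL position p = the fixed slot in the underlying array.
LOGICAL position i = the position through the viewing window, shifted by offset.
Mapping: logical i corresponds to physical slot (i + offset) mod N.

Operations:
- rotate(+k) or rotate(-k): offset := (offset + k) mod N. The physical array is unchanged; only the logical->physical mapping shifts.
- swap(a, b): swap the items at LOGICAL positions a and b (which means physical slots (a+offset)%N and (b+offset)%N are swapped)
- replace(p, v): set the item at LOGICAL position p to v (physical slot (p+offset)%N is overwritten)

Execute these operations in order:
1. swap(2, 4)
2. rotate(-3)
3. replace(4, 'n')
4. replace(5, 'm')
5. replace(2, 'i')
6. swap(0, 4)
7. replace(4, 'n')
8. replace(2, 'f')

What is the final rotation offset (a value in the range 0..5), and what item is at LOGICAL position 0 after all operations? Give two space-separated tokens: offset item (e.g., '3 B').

After op 1 (swap(2, 4)): offset=0, physical=[A,B,E,D,C,F], logical=[A,B,E,D,C,F]
After op 2 (rotate(-3)): offset=3, physical=[A,B,E,D,C,F], logical=[D,C,F,A,B,E]
After op 3 (replace(4, 'n')): offset=3, physical=[A,n,E,D,C,F], logical=[D,C,F,A,n,E]
After op 4 (replace(5, 'm')): offset=3, physical=[A,n,m,D,C,F], logical=[D,C,F,A,n,m]
After op 5 (replace(2, 'i')): offset=3, physical=[A,n,m,D,C,i], logical=[D,C,i,A,n,m]
After op 6 (swap(0, 4)): offset=3, physical=[A,D,m,n,C,i], logical=[n,C,i,A,D,m]
After op 7 (replace(4, 'n')): offset=3, physical=[A,n,m,n,C,i], logical=[n,C,i,A,n,m]
After op 8 (replace(2, 'f')): offset=3, physical=[A,n,m,n,C,f], logical=[n,C,f,A,n,m]

Answer: 3 n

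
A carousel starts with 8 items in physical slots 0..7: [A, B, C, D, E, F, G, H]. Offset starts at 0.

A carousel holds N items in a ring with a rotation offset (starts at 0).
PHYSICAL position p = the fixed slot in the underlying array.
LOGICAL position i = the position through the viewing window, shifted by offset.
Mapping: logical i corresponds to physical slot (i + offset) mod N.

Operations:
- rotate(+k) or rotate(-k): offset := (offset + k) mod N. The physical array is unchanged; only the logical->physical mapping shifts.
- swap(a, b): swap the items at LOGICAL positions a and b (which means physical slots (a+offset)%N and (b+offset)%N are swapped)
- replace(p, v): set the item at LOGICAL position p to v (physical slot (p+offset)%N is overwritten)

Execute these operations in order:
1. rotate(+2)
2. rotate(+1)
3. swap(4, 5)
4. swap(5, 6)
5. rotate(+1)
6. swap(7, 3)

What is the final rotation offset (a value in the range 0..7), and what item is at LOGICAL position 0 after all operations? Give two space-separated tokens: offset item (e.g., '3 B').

Answer: 4 E

Derivation:
After op 1 (rotate(+2)): offset=2, physical=[A,B,C,D,E,F,G,H], logical=[C,D,E,F,G,H,A,B]
After op 2 (rotate(+1)): offset=3, physical=[A,B,C,D,E,F,G,H], logical=[D,E,F,G,H,A,B,C]
After op 3 (swap(4, 5)): offset=3, physical=[H,B,C,D,E,F,G,A], logical=[D,E,F,G,A,H,B,C]
After op 4 (swap(5, 6)): offset=3, physical=[B,H,C,D,E,F,G,A], logical=[D,E,F,G,A,B,H,C]
After op 5 (rotate(+1)): offset=4, physical=[B,H,C,D,E,F,G,A], logical=[E,F,G,A,B,H,C,D]
After op 6 (swap(7, 3)): offset=4, physical=[B,H,C,A,E,F,G,D], logical=[E,F,G,D,B,H,C,A]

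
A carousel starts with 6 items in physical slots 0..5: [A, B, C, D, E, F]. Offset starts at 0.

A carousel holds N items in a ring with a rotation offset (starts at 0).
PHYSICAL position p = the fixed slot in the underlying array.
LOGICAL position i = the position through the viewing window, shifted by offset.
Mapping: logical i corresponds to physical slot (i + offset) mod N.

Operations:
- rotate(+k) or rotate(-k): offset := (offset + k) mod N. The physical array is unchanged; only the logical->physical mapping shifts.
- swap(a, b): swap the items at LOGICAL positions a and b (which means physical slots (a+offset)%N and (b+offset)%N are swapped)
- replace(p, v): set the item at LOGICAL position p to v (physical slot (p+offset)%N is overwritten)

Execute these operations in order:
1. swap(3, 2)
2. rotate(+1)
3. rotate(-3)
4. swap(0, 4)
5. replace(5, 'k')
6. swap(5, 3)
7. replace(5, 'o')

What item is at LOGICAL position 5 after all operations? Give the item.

After op 1 (swap(3, 2)): offset=0, physical=[A,B,D,C,E,F], logical=[A,B,D,C,E,F]
After op 2 (rotate(+1)): offset=1, physical=[A,B,D,C,E,F], logical=[B,D,C,E,F,A]
After op 3 (rotate(-3)): offset=4, physical=[A,B,D,C,E,F], logical=[E,F,A,B,D,C]
After op 4 (swap(0, 4)): offset=4, physical=[A,B,E,C,D,F], logical=[D,F,A,B,E,C]
After op 5 (replace(5, 'k')): offset=4, physical=[A,B,E,k,D,F], logical=[D,F,A,B,E,k]
After op 6 (swap(5, 3)): offset=4, physical=[A,k,E,B,D,F], logical=[D,F,A,k,E,B]
After op 7 (replace(5, 'o')): offset=4, physical=[A,k,E,o,D,F], logical=[D,F,A,k,E,o]

Answer: o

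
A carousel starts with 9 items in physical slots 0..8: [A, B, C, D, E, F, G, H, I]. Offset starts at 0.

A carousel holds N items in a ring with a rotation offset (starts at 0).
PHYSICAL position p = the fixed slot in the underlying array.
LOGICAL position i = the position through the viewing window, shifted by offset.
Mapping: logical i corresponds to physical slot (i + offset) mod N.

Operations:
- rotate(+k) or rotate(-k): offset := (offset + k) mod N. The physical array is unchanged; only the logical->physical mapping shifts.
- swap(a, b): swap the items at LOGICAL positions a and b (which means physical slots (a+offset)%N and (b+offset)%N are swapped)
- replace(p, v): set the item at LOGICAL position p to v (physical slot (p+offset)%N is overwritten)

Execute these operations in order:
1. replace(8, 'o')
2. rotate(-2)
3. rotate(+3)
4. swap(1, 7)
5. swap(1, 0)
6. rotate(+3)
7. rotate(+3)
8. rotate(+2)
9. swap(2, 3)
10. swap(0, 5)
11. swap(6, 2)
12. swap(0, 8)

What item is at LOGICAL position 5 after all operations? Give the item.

Answer: A

Derivation:
After op 1 (replace(8, 'o')): offset=0, physical=[A,B,C,D,E,F,G,H,o], logical=[A,B,C,D,E,F,G,H,o]
After op 2 (rotate(-2)): offset=7, physical=[A,B,C,D,E,F,G,H,o], logical=[H,o,A,B,C,D,E,F,G]
After op 3 (rotate(+3)): offset=1, physical=[A,B,C,D,E,F,G,H,o], logical=[B,C,D,E,F,G,H,o,A]
After op 4 (swap(1, 7)): offset=1, physical=[A,B,o,D,E,F,G,H,C], logical=[B,o,D,E,F,G,H,C,A]
After op 5 (swap(1, 0)): offset=1, physical=[A,o,B,D,E,F,G,H,C], logical=[o,B,D,E,F,G,H,C,A]
After op 6 (rotate(+3)): offset=4, physical=[A,o,B,D,E,F,G,H,C], logical=[E,F,G,H,C,A,o,B,D]
After op 7 (rotate(+3)): offset=7, physical=[A,o,B,D,E,F,G,H,C], logical=[H,C,A,o,B,D,E,F,G]
After op 8 (rotate(+2)): offset=0, physical=[A,o,B,D,E,F,G,H,C], logical=[A,o,B,D,E,F,G,H,C]
After op 9 (swap(2, 3)): offset=0, physical=[A,o,D,B,E,F,G,H,C], logical=[A,o,D,B,E,F,G,H,C]
After op 10 (swap(0, 5)): offset=0, physical=[F,o,D,B,E,A,G,H,C], logical=[F,o,D,B,E,A,G,H,C]
After op 11 (swap(6, 2)): offset=0, physical=[F,o,G,B,E,A,D,H,C], logical=[F,o,G,B,E,A,D,H,C]
After op 12 (swap(0, 8)): offset=0, physical=[C,o,G,B,E,A,D,H,F], logical=[C,o,G,B,E,A,D,H,F]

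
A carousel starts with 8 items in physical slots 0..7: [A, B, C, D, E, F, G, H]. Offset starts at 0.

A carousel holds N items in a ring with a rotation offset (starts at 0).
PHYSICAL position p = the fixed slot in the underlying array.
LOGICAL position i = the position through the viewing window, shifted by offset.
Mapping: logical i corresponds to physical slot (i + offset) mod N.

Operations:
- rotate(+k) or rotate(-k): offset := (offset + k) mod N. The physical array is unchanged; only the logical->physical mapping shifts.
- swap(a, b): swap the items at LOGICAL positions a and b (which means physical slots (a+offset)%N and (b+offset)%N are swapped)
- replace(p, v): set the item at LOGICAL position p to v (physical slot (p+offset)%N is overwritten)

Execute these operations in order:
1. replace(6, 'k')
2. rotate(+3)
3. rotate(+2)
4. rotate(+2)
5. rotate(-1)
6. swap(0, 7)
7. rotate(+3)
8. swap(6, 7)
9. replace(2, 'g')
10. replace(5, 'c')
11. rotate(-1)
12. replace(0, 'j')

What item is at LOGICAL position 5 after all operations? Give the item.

After op 1 (replace(6, 'k')): offset=0, physical=[A,B,C,D,E,F,k,H], logical=[A,B,C,D,E,F,k,H]
After op 2 (rotate(+3)): offset=3, physical=[A,B,C,D,E,F,k,H], logical=[D,E,F,k,H,A,B,C]
After op 3 (rotate(+2)): offset=5, physical=[A,B,C,D,E,F,k,H], logical=[F,k,H,A,B,C,D,E]
After op 4 (rotate(+2)): offset=7, physical=[A,B,C,D,E,F,k,H], logical=[H,A,B,C,D,E,F,k]
After op 5 (rotate(-1)): offset=6, physical=[A,B,C,D,E,F,k,H], logical=[k,H,A,B,C,D,E,F]
After op 6 (swap(0, 7)): offset=6, physical=[A,B,C,D,E,k,F,H], logical=[F,H,A,B,C,D,E,k]
After op 7 (rotate(+3)): offset=1, physical=[A,B,C,D,E,k,F,H], logical=[B,C,D,E,k,F,H,A]
After op 8 (swap(6, 7)): offset=1, physical=[H,B,C,D,E,k,F,A], logical=[B,C,D,E,k,F,A,H]
After op 9 (replace(2, 'g')): offset=1, physical=[H,B,C,g,E,k,F,A], logical=[B,C,g,E,k,F,A,H]
After op 10 (replace(5, 'c')): offset=1, physical=[H,B,C,g,E,k,c,A], logical=[B,C,g,E,k,c,A,H]
After op 11 (rotate(-1)): offset=0, physical=[H,B,C,g,E,k,c,A], logical=[H,B,C,g,E,k,c,A]
After op 12 (replace(0, 'j')): offset=0, physical=[j,B,C,g,E,k,c,A], logical=[j,B,C,g,E,k,c,A]

Answer: k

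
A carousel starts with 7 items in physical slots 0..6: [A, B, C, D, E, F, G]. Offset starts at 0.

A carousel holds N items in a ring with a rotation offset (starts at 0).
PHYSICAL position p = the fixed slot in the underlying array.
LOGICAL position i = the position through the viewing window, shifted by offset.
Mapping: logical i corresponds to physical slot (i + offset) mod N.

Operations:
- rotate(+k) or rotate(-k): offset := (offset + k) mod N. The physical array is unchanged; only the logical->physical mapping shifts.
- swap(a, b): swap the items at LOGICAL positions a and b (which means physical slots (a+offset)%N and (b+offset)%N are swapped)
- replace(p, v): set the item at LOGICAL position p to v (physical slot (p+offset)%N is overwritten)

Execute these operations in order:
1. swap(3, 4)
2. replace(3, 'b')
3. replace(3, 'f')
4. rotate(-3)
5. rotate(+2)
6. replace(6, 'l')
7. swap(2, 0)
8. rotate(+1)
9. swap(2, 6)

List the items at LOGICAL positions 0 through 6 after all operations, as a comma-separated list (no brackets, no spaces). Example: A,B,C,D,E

After op 1 (swap(3, 4)): offset=0, physical=[A,B,C,E,D,F,G], logical=[A,B,C,E,D,F,G]
After op 2 (replace(3, 'b')): offset=0, physical=[A,B,C,b,D,F,G], logical=[A,B,C,b,D,F,G]
After op 3 (replace(3, 'f')): offset=0, physical=[A,B,C,f,D,F,G], logical=[A,B,C,f,D,F,G]
After op 4 (rotate(-3)): offset=4, physical=[A,B,C,f,D,F,G], logical=[D,F,G,A,B,C,f]
After op 5 (rotate(+2)): offset=6, physical=[A,B,C,f,D,F,G], logical=[G,A,B,C,f,D,F]
After op 6 (replace(6, 'l')): offset=6, physical=[A,B,C,f,D,l,G], logical=[G,A,B,C,f,D,l]
After op 7 (swap(2, 0)): offset=6, physical=[A,G,C,f,D,l,B], logical=[B,A,G,C,f,D,l]
After op 8 (rotate(+1)): offset=0, physical=[A,G,C,f,D,l,B], logical=[A,G,C,f,D,l,B]
After op 9 (swap(2, 6)): offset=0, physical=[A,G,B,f,D,l,C], logical=[A,G,B,f,D,l,C]

Answer: A,G,B,f,D,l,C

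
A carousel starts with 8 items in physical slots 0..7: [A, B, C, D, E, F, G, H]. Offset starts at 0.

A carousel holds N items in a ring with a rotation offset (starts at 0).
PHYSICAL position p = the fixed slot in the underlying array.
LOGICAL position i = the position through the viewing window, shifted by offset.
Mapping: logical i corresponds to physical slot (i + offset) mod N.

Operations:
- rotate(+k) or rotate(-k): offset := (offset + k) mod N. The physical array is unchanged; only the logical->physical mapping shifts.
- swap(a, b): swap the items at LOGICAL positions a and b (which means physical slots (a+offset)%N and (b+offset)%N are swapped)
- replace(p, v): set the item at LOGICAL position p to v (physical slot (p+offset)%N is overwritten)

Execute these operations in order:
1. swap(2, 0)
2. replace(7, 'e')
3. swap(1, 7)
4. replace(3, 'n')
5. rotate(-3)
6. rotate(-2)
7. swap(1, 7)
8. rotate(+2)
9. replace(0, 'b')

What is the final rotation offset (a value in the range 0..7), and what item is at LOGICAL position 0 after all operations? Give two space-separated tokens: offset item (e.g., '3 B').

Answer: 5 b

Derivation:
After op 1 (swap(2, 0)): offset=0, physical=[C,B,A,D,E,F,G,H], logical=[C,B,A,D,E,F,G,H]
After op 2 (replace(7, 'e')): offset=0, physical=[C,B,A,D,E,F,G,e], logical=[C,B,A,D,E,F,G,e]
After op 3 (swap(1, 7)): offset=0, physical=[C,e,A,D,E,F,G,B], logical=[C,e,A,D,E,F,G,B]
After op 4 (replace(3, 'n')): offset=0, physical=[C,e,A,n,E,F,G,B], logical=[C,e,A,n,E,F,G,B]
After op 5 (rotate(-3)): offset=5, physical=[C,e,A,n,E,F,G,B], logical=[F,G,B,C,e,A,n,E]
After op 6 (rotate(-2)): offset=3, physical=[C,e,A,n,E,F,G,B], logical=[n,E,F,G,B,C,e,A]
After op 7 (swap(1, 7)): offset=3, physical=[C,e,E,n,A,F,G,B], logical=[n,A,F,G,B,C,e,E]
After op 8 (rotate(+2)): offset=5, physical=[C,e,E,n,A,F,G,B], logical=[F,G,B,C,e,E,n,A]
After op 9 (replace(0, 'b')): offset=5, physical=[C,e,E,n,A,b,G,B], logical=[b,G,B,C,e,E,n,A]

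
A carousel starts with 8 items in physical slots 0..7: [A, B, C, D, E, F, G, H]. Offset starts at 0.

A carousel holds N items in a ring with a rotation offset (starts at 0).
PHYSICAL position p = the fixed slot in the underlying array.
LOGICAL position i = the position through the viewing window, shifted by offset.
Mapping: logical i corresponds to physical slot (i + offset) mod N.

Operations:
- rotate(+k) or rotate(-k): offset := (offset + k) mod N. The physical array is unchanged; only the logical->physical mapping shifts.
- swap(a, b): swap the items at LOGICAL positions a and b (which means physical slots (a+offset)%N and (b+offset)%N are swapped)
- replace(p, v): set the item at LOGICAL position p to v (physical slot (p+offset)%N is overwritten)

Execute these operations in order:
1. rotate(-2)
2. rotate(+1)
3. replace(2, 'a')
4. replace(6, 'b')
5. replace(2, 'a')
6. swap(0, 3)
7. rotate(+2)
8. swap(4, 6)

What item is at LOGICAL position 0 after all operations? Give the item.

Answer: a

Derivation:
After op 1 (rotate(-2)): offset=6, physical=[A,B,C,D,E,F,G,H], logical=[G,H,A,B,C,D,E,F]
After op 2 (rotate(+1)): offset=7, physical=[A,B,C,D,E,F,G,H], logical=[H,A,B,C,D,E,F,G]
After op 3 (replace(2, 'a')): offset=7, physical=[A,a,C,D,E,F,G,H], logical=[H,A,a,C,D,E,F,G]
After op 4 (replace(6, 'b')): offset=7, physical=[A,a,C,D,E,b,G,H], logical=[H,A,a,C,D,E,b,G]
After op 5 (replace(2, 'a')): offset=7, physical=[A,a,C,D,E,b,G,H], logical=[H,A,a,C,D,E,b,G]
After op 6 (swap(0, 3)): offset=7, physical=[A,a,H,D,E,b,G,C], logical=[C,A,a,H,D,E,b,G]
After op 7 (rotate(+2)): offset=1, physical=[A,a,H,D,E,b,G,C], logical=[a,H,D,E,b,G,C,A]
After op 8 (swap(4, 6)): offset=1, physical=[A,a,H,D,E,C,G,b], logical=[a,H,D,E,C,G,b,A]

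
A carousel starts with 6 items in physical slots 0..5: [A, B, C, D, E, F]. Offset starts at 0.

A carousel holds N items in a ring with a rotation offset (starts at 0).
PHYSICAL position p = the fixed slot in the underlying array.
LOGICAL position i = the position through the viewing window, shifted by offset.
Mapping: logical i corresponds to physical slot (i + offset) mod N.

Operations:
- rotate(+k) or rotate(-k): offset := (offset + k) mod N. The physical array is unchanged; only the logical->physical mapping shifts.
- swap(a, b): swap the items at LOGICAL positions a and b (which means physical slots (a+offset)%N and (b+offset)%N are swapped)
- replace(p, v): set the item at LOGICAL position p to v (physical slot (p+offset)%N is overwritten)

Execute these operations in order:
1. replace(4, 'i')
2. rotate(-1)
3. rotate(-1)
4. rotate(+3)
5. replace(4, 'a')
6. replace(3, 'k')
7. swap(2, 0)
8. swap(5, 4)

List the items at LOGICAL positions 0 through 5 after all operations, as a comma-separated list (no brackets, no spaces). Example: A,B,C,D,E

Answer: D,C,B,k,A,a

Derivation:
After op 1 (replace(4, 'i')): offset=0, physical=[A,B,C,D,i,F], logical=[A,B,C,D,i,F]
After op 2 (rotate(-1)): offset=5, physical=[A,B,C,D,i,F], logical=[F,A,B,C,D,i]
After op 3 (rotate(-1)): offset=4, physical=[A,B,C,D,i,F], logical=[i,F,A,B,C,D]
After op 4 (rotate(+3)): offset=1, physical=[A,B,C,D,i,F], logical=[B,C,D,i,F,A]
After op 5 (replace(4, 'a')): offset=1, physical=[A,B,C,D,i,a], logical=[B,C,D,i,a,A]
After op 6 (replace(3, 'k')): offset=1, physical=[A,B,C,D,k,a], logical=[B,C,D,k,a,A]
After op 7 (swap(2, 0)): offset=1, physical=[A,D,C,B,k,a], logical=[D,C,B,k,a,A]
After op 8 (swap(5, 4)): offset=1, physical=[a,D,C,B,k,A], logical=[D,C,B,k,A,a]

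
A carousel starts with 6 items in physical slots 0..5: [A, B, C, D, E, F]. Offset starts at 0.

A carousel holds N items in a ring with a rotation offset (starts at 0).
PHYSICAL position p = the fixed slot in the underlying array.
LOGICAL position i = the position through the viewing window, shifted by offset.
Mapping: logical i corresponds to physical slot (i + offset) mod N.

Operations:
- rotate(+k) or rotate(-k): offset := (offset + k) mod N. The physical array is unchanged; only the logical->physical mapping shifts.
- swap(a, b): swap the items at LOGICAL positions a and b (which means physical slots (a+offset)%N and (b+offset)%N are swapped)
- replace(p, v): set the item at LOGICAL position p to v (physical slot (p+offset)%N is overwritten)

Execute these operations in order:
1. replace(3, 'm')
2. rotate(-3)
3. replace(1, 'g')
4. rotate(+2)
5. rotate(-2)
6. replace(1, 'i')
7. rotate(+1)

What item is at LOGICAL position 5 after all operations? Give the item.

After op 1 (replace(3, 'm')): offset=0, physical=[A,B,C,m,E,F], logical=[A,B,C,m,E,F]
After op 2 (rotate(-3)): offset=3, physical=[A,B,C,m,E,F], logical=[m,E,F,A,B,C]
After op 3 (replace(1, 'g')): offset=3, physical=[A,B,C,m,g,F], logical=[m,g,F,A,B,C]
After op 4 (rotate(+2)): offset=5, physical=[A,B,C,m,g,F], logical=[F,A,B,C,m,g]
After op 5 (rotate(-2)): offset=3, physical=[A,B,C,m,g,F], logical=[m,g,F,A,B,C]
After op 6 (replace(1, 'i')): offset=3, physical=[A,B,C,m,i,F], logical=[m,i,F,A,B,C]
After op 7 (rotate(+1)): offset=4, physical=[A,B,C,m,i,F], logical=[i,F,A,B,C,m]

Answer: m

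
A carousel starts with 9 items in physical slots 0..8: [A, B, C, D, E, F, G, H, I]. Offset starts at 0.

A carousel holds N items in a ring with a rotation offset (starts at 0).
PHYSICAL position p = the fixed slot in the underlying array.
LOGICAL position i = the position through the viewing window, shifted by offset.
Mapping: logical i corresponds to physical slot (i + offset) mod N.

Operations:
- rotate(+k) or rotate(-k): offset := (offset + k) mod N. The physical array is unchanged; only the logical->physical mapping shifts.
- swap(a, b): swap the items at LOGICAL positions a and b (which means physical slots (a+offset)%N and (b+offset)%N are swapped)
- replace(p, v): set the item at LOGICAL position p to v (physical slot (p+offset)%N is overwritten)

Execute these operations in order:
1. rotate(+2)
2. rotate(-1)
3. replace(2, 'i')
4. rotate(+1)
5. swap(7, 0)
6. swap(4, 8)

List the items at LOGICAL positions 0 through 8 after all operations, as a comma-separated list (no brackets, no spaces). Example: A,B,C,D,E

After op 1 (rotate(+2)): offset=2, physical=[A,B,C,D,E,F,G,H,I], logical=[C,D,E,F,G,H,I,A,B]
After op 2 (rotate(-1)): offset=1, physical=[A,B,C,D,E,F,G,H,I], logical=[B,C,D,E,F,G,H,I,A]
After op 3 (replace(2, 'i')): offset=1, physical=[A,B,C,i,E,F,G,H,I], logical=[B,C,i,E,F,G,H,I,A]
After op 4 (rotate(+1)): offset=2, physical=[A,B,C,i,E,F,G,H,I], logical=[C,i,E,F,G,H,I,A,B]
After op 5 (swap(7, 0)): offset=2, physical=[C,B,A,i,E,F,G,H,I], logical=[A,i,E,F,G,H,I,C,B]
After op 6 (swap(4, 8)): offset=2, physical=[C,G,A,i,E,F,B,H,I], logical=[A,i,E,F,B,H,I,C,G]

Answer: A,i,E,F,B,H,I,C,G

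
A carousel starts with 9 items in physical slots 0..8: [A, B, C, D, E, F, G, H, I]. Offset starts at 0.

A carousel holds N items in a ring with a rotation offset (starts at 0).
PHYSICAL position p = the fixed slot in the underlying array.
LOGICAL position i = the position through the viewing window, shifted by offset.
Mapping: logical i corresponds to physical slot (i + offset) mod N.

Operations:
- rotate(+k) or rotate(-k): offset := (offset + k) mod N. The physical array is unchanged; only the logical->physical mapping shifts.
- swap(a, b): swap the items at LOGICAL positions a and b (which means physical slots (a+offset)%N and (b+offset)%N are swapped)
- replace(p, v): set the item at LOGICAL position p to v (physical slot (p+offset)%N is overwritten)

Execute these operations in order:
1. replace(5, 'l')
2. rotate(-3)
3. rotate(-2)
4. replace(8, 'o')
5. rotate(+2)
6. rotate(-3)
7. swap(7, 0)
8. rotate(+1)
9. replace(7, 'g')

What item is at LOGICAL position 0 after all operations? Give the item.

Answer: E

Derivation:
After op 1 (replace(5, 'l')): offset=0, physical=[A,B,C,D,E,l,G,H,I], logical=[A,B,C,D,E,l,G,H,I]
After op 2 (rotate(-3)): offset=6, physical=[A,B,C,D,E,l,G,H,I], logical=[G,H,I,A,B,C,D,E,l]
After op 3 (rotate(-2)): offset=4, physical=[A,B,C,D,E,l,G,H,I], logical=[E,l,G,H,I,A,B,C,D]
After op 4 (replace(8, 'o')): offset=4, physical=[A,B,C,o,E,l,G,H,I], logical=[E,l,G,H,I,A,B,C,o]
After op 5 (rotate(+2)): offset=6, physical=[A,B,C,o,E,l,G,H,I], logical=[G,H,I,A,B,C,o,E,l]
After op 6 (rotate(-3)): offset=3, physical=[A,B,C,o,E,l,G,H,I], logical=[o,E,l,G,H,I,A,B,C]
After op 7 (swap(7, 0)): offset=3, physical=[A,o,C,B,E,l,G,H,I], logical=[B,E,l,G,H,I,A,o,C]
After op 8 (rotate(+1)): offset=4, physical=[A,o,C,B,E,l,G,H,I], logical=[E,l,G,H,I,A,o,C,B]
After op 9 (replace(7, 'g')): offset=4, physical=[A,o,g,B,E,l,G,H,I], logical=[E,l,G,H,I,A,o,g,B]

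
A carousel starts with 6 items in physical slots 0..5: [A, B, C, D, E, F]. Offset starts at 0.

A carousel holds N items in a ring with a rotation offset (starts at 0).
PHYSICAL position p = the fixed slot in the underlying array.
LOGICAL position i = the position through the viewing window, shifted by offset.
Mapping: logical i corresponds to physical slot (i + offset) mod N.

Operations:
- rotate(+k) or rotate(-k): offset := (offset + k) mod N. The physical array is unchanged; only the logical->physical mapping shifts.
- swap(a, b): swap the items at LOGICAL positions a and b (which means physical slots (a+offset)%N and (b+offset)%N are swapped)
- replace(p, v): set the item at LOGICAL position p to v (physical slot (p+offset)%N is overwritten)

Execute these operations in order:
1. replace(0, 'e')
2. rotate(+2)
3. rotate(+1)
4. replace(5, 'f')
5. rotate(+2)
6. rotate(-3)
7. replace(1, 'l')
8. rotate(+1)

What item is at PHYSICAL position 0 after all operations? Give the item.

Answer: e

Derivation:
After op 1 (replace(0, 'e')): offset=0, physical=[e,B,C,D,E,F], logical=[e,B,C,D,E,F]
After op 2 (rotate(+2)): offset=2, physical=[e,B,C,D,E,F], logical=[C,D,E,F,e,B]
After op 3 (rotate(+1)): offset=3, physical=[e,B,C,D,E,F], logical=[D,E,F,e,B,C]
After op 4 (replace(5, 'f')): offset=3, physical=[e,B,f,D,E,F], logical=[D,E,F,e,B,f]
After op 5 (rotate(+2)): offset=5, physical=[e,B,f,D,E,F], logical=[F,e,B,f,D,E]
After op 6 (rotate(-3)): offset=2, physical=[e,B,f,D,E,F], logical=[f,D,E,F,e,B]
After op 7 (replace(1, 'l')): offset=2, physical=[e,B,f,l,E,F], logical=[f,l,E,F,e,B]
After op 8 (rotate(+1)): offset=3, physical=[e,B,f,l,E,F], logical=[l,E,F,e,B,f]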